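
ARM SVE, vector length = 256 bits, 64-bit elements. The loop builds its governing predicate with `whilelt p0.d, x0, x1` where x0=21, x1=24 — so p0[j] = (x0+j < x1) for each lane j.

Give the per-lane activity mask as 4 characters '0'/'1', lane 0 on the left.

predicate = 1110

lane count: 256 div 64 = 4
p0[j] = (21+j < 24); true for j=0..2 → 3 lanes set
bits (lane 0 leftmost): 1110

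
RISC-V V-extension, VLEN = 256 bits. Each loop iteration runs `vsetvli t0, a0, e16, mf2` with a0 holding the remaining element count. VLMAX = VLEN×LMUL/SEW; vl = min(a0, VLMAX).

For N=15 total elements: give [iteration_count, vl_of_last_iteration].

lanes per group: 256·1/2/16 = 8
N=15: ⌈15/8⌉ = 2 iters; last vl = 15 − 1×8 = 7

[iterations, last_vl] = [2, 7]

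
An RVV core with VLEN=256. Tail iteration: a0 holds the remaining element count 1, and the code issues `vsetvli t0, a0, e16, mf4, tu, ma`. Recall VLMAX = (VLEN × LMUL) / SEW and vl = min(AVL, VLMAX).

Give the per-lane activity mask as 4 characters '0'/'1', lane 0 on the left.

predicate = 1000

VLMAX = VLEN×LMUL/SEW = 256×1/4/16 = 4
vl ← min(1, 4) = 1
bits (lane 0 leftmost): 1000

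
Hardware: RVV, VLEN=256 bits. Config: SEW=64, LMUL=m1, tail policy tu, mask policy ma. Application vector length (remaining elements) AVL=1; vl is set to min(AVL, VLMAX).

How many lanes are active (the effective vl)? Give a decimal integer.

VLMAX = VLEN×LMUL/SEW = 256×1/64 = 4
vl ← min(1, 4) = 1

vl = 1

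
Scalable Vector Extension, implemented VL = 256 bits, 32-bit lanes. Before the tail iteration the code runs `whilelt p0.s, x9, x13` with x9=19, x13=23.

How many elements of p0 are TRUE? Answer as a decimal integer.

256-bit reg / 32-bit elem → 8 lanes
whilelt: lane j active iff 19+j < 23 → j < 4 → 4 active

vl = 4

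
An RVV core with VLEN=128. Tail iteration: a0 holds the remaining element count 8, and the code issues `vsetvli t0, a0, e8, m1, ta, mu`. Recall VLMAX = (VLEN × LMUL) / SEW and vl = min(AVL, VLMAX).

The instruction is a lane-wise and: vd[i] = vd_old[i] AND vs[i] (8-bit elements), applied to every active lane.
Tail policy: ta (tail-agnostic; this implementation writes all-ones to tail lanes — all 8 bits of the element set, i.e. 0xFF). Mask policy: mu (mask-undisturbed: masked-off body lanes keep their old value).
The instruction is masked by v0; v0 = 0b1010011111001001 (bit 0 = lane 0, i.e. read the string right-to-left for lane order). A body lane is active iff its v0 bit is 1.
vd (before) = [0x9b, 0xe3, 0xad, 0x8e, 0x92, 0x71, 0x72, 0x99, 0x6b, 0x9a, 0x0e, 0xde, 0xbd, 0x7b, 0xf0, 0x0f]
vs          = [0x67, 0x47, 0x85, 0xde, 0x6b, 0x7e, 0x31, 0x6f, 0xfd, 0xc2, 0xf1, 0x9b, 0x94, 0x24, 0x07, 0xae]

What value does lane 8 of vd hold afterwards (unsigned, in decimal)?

lanes per group: 128·1/8 = 16
vl ← min(8, 16) = 8
lane  0: and(0x9b,0x67) ⇒ 0x03
lane  1: mask-off/keep ⇒ 0xe3
lane  2: mask-off/keep ⇒ 0xad
lane  3: and(0x8e,0xde) ⇒ 0x8e
lane  4: mask-off/keep ⇒ 0x92
lane  5: mask-off/keep ⇒ 0x71
lane  6: and(0x72,0x31) ⇒ 0x30
lane  7: and(0x99,0x6f) ⇒ 0x09
lane  8: tail/ones ⇒ 0xff
lane  9: tail/ones ⇒ 0xff
lane 10: tail/ones ⇒ 0xff
lane 11: tail/ones ⇒ 0xff
lane 12: tail/ones ⇒ 0xff
lane 13: tail/ones ⇒ 0xff
lane 14: tail/ones ⇒ 0xff
lane 15: tail/ones ⇒ 0xff

vd[8] = 255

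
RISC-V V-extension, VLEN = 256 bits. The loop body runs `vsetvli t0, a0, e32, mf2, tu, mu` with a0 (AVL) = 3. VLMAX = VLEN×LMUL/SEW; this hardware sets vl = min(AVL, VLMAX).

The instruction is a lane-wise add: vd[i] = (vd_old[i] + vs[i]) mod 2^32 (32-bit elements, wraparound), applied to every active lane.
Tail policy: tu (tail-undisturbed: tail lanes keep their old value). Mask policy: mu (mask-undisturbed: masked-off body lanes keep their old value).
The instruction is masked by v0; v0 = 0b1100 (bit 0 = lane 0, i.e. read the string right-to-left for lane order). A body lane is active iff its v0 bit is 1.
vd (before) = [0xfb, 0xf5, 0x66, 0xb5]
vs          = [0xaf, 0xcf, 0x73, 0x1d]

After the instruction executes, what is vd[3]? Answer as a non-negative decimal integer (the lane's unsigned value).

vd[3] = 181

lanes per group: 256·1/2/32 = 4
AVL=3 ≤ VLMAX=4, so vl = 3
  i=0: mask-off/keep → 251
  i=1: mask-off/keep → 245
  i=2: add(0x66,0x73) → 217
  i=3: tail/keep → 181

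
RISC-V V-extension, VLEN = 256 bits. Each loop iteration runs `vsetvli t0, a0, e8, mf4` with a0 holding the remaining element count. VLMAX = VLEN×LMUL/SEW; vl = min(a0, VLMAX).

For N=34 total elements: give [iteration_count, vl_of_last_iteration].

[iterations, last_vl] = [5, 2]

lanes per group: 256·1/4/8 = 8
N=34: ⌈34/8⌉ = 5 iters; last vl = 34 − 4×8 = 2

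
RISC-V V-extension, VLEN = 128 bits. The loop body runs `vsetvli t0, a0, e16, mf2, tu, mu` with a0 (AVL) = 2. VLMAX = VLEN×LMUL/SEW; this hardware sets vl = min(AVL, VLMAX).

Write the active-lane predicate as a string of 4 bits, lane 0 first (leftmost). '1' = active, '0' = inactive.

VLMAX = (128 × 1/2) / 16 = 4 lanes
AVL=2 ≤ VLMAX=4, so vl = 2
bits (lane 0 leftmost): 1100

predicate = 1100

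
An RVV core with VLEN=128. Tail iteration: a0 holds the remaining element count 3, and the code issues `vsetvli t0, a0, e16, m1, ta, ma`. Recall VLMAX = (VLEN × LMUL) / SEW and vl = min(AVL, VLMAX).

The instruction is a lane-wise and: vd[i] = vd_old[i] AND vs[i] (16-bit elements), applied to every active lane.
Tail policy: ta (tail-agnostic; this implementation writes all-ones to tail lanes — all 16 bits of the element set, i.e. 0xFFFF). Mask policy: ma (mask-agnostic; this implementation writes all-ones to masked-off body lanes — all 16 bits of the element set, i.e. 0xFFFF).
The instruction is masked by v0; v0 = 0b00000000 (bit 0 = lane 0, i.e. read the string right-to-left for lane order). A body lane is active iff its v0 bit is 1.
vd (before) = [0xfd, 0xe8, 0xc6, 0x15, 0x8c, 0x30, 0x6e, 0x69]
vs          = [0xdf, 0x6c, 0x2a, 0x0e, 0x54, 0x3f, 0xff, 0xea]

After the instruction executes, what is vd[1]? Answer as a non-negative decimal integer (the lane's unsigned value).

vd[1] = 65535

VLMAX = (128 × 1) / 16 = 8 lanes
vl = min(AVL, VLMAX) = min(3, 8) = 3
vd[0] mask-off/ones -> 0xffff
vd[1] mask-off/ones -> 0xffff
vd[2] mask-off/ones -> 0xffff
vd[3] tail/ones -> 0xffff
vd[4] tail/ones -> 0xffff
vd[5] tail/ones -> 0xffff
vd[6] tail/ones -> 0xffff
vd[7] tail/ones -> 0xffff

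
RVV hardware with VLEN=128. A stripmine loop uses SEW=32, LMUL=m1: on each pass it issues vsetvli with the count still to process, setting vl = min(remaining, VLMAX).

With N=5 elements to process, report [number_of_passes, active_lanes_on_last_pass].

[iterations, last_vl] = [2, 1]

VLMAX = VLEN×LMUL/SEW = 128×1/32 = 4
N=5: ⌈5/4⌉ = 2 iters; last vl = 5 − 1×4 = 1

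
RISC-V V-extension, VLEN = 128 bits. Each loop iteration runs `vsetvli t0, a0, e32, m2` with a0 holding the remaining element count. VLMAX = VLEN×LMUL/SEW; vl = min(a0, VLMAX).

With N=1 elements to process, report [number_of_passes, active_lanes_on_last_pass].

[iterations, last_vl] = [1, 1]

lanes per group: 128·2/32 = 8
1 elements at 8/iter → 1 passes, remainder 1 on the last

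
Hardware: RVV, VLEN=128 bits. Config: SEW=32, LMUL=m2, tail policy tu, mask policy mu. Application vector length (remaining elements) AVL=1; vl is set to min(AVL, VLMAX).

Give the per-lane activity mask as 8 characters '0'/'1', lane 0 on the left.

lanes per group: 128·2/32 = 8
AVL=1 ≤ VLMAX=8, so vl = 1
bits (lane 0 leftmost): 10000000

predicate = 10000000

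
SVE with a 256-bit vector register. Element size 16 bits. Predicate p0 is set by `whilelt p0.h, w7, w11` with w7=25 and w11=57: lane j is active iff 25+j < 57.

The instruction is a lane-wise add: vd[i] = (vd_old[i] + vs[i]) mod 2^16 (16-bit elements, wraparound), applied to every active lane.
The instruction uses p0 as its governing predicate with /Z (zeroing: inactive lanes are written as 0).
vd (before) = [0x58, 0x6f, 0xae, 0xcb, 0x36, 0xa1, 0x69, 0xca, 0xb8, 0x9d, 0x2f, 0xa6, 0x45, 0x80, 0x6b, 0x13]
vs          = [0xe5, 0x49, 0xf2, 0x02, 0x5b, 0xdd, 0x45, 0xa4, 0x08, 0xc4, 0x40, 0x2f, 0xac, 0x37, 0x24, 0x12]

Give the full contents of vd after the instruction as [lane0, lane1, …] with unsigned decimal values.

register lanes = 256/16 = 16
p0[j] = (25+j < 57); true for j=0..15 → 16 lanes set
  i=0: add(0x58,0xe5) → 317
  i=1: add(0x6f,0x49) → 184
  i=2: add(0xae,0xf2) → 416
  i=3: add(0xcb,0x02) → 205
  i=4: add(0x36,0x5b) → 145
  i=5: add(0xa1,0xdd) → 382
  i=6: add(0x69,0x45) → 174
  i=7: add(0xca,0xa4) → 366
  i=8: add(0xb8,0x08) → 192
  i=9: add(0x9d,0xc4) → 353
  i=10: add(0x2f,0x40) → 111
  i=11: add(0xa6,0x2f) → 213
  i=12: add(0x45,0xac) → 241
  i=13: add(0x80,0x37) → 183
  i=14: add(0x6b,0x24) → 143
  i=15: add(0x13,0x12) → 37

vd = [317, 184, 416, 205, 145, 382, 174, 366, 192, 353, 111, 213, 241, 183, 143, 37]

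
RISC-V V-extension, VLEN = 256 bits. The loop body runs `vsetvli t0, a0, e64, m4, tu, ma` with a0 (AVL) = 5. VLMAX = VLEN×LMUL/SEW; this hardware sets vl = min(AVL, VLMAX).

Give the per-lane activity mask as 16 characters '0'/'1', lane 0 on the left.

predicate = 1111100000000000

lanes per group: 256·4/64 = 16
vl ← min(5, 16) = 5
bits (lane 0 leftmost): 1111100000000000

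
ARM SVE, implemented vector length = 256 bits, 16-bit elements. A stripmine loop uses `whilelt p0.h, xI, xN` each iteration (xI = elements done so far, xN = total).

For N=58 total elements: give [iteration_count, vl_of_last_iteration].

lane count: 256 div 16 = 16
N=58: ⌈58/16⌉ = 4 iters; last vl = 58 − 3×16 = 10

[iterations, last_vl] = [4, 10]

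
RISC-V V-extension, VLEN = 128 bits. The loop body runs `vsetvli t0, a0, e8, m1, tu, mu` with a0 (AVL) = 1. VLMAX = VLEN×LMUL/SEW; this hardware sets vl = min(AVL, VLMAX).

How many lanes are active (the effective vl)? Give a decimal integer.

vl = 1

VLMAX = (128 × 1) / 8 = 16 lanes
AVL=1 ≤ VLMAX=16, so vl = 1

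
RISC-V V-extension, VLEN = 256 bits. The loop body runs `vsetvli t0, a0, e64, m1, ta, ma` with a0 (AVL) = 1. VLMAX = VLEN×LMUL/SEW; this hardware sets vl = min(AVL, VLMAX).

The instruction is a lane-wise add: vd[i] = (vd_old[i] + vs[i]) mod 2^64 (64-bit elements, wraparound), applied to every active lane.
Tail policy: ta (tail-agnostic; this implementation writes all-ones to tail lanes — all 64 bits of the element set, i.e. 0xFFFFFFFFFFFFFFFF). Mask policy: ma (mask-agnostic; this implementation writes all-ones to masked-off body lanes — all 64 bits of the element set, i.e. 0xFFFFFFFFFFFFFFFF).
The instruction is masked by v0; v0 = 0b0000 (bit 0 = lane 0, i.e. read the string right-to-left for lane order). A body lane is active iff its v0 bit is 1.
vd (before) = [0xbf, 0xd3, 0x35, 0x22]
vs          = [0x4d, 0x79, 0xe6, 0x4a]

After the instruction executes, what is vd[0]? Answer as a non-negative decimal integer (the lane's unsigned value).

VLMAX = (256 × 1) / 64 = 4 lanes
AVL=1 ≤ VLMAX=4, so vl = 1
  i=0: mask-off/ones → 18446744073709551615
  i=1: tail/ones → 18446744073709551615
  i=2: tail/ones → 18446744073709551615
  i=3: tail/ones → 18446744073709551615

vd[0] = 18446744073709551615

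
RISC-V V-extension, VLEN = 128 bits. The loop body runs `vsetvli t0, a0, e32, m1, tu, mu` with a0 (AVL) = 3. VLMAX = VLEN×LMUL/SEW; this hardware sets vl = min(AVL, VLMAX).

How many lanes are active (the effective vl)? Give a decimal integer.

vl = 3

lanes per group: 128·1/32 = 4
vl ← min(3, 4) = 3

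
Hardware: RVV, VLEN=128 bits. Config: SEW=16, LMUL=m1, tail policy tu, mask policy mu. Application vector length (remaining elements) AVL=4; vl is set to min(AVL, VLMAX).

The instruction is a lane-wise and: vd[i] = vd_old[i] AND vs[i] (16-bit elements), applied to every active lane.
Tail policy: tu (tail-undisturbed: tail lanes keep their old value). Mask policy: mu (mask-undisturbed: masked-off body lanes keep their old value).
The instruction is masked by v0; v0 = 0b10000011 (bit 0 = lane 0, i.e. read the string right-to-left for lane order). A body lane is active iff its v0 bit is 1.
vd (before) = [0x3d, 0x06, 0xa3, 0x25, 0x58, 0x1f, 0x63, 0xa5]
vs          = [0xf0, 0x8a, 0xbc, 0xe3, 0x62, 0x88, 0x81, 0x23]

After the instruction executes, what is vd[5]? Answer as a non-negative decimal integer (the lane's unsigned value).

vd[5] = 31

VLMAX = VLEN×LMUL/SEW = 128×1/16 = 8
vl ← min(4, 8) = 4
[0] and(0x3d,0xf0) = 0x30
[1] and(0x06,0x8a) = 0x02
[2] mask-off/keep = 0xa3
[3] mask-off/keep = 0x25
[4] tail/keep = 0x58
[5] tail/keep = 0x1f
[6] tail/keep = 0x63
[7] tail/keep = 0xa5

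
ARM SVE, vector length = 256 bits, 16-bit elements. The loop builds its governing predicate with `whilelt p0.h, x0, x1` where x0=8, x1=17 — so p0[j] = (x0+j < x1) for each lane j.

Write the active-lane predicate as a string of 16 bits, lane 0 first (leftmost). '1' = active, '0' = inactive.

predicate = 1111111110000000

lane count: 256 div 16 = 16
whilelt: lane j active iff 8+j < 17 → j < 9 → 9 active
bits (lane 0 leftmost): 1111111110000000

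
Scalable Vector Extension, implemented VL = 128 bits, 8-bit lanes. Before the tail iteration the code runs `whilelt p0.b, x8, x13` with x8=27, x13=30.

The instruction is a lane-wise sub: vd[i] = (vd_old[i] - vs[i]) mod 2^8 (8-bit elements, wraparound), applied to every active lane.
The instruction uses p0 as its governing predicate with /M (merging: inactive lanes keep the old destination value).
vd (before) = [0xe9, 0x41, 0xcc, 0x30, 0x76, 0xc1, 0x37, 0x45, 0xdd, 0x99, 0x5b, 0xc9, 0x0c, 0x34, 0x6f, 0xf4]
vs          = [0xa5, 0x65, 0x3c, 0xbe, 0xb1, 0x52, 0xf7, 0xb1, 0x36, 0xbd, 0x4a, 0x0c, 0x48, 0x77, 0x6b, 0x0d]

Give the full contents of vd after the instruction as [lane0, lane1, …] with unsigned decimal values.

128-bit reg / 8-bit elem → 16 lanes
p0[j] = (27+j < 30); true for j=0..2 → 3 lanes set
vd[0] sub(0xe9,0xa5) -> 0x44
vd[1] sub(0x41,0x65) -> 0xdc
vd[2] sub(0xcc,0x3c) -> 0x90
vd[3] tail/keep -> 0x30
vd[4] tail/keep -> 0x76
vd[5] tail/keep -> 0xc1
vd[6] tail/keep -> 0x37
vd[7] tail/keep -> 0x45
vd[8] tail/keep -> 0xdd
vd[9] tail/keep -> 0x99
vd[10] tail/keep -> 0x5b
vd[11] tail/keep -> 0xc9
vd[12] tail/keep -> 0x0c
vd[13] tail/keep -> 0x34
vd[14] tail/keep -> 0x6f
vd[15] tail/keep -> 0xf4

vd = [68, 220, 144, 48, 118, 193, 55, 69, 221, 153, 91, 201, 12, 52, 111, 244]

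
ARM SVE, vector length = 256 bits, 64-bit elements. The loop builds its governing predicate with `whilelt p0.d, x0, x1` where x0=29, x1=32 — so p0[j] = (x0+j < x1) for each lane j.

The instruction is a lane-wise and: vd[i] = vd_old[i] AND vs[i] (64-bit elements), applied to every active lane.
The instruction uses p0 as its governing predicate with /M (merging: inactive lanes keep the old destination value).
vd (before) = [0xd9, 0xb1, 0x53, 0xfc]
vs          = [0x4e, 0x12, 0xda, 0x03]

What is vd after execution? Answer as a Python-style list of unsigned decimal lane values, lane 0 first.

256-bit reg / 64-bit elem → 4 lanes
active while 29+j < 32, i.e. j ∈ [0,3) capped at 4 ⇒ 3
  i=0: and(0xd9,0x4e) → 72
  i=1: and(0xb1,0x12) → 16
  i=2: and(0x53,0xda) → 82
  i=3: tail/keep → 252

vd = [72, 16, 82, 252]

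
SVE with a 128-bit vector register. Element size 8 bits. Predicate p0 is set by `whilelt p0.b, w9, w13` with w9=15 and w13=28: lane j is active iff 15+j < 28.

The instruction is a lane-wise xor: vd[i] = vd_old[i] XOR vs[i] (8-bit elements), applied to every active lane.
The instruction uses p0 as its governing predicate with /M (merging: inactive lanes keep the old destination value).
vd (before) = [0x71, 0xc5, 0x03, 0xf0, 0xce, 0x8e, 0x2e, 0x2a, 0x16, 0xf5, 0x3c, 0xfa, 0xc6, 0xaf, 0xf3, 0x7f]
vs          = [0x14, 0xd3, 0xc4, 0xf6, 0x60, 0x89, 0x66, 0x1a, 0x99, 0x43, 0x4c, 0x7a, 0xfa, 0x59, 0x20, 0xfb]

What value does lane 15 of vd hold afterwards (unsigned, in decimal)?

vd[15] = 127

128-bit reg / 8-bit elem → 16 lanes
p0[j] = (15+j < 28); true for j=0..12 → 13 lanes set
lane  0: xor(0x71,0x14) ⇒ 0x65
lane  1: xor(0xc5,0xd3) ⇒ 0x16
lane  2: xor(0x03,0xc4) ⇒ 0xc7
lane  3: xor(0xf0,0xf6) ⇒ 0x06
lane  4: xor(0xce,0x60) ⇒ 0xae
lane  5: xor(0x8e,0x89) ⇒ 0x07
lane  6: xor(0x2e,0x66) ⇒ 0x48
lane  7: xor(0x2a,0x1a) ⇒ 0x30
lane  8: xor(0x16,0x99) ⇒ 0x8f
lane  9: xor(0xf5,0x43) ⇒ 0xb6
lane 10: xor(0x3c,0x4c) ⇒ 0x70
lane 11: xor(0xfa,0x7a) ⇒ 0x80
lane 12: xor(0xc6,0xfa) ⇒ 0x3c
lane 13: tail/keep ⇒ 0xaf
lane 14: tail/keep ⇒ 0xf3
lane 15: tail/keep ⇒ 0x7f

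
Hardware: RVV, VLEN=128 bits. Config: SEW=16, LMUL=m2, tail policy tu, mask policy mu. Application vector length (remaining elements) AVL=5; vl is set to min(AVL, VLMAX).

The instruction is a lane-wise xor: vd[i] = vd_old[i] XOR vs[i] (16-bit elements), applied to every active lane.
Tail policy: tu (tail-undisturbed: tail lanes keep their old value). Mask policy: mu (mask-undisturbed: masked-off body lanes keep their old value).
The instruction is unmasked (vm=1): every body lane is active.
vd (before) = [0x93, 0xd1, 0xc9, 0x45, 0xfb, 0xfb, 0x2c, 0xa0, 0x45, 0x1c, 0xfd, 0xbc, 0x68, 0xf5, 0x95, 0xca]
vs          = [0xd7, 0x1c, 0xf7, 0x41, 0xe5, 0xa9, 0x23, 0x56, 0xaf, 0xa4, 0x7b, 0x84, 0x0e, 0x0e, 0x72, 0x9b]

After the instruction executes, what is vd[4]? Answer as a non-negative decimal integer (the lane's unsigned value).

vd[4] = 30

VLMAX = (128 × 2) / 16 = 16 lanes
vl ← min(5, 16) = 5
  i=0: xor(0x93,0xd7) → 68
  i=1: xor(0xd1,0x1c) → 205
  i=2: xor(0xc9,0xf7) → 62
  i=3: xor(0x45,0x41) → 4
  i=4: xor(0xfb,0xe5) → 30
  i=5: tail/keep → 251
  i=6: tail/keep → 44
  i=7: tail/keep → 160
  i=8: tail/keep → 69
  i=9: tail/keep → 28
  i=10: tail/keep → 253
  i=11: tail/keep → 188
  i=12: tail/keep → 104
  i=13: tail/keep → 245
  i=14: tail/keep → 149
  i=15: tail/keep → 202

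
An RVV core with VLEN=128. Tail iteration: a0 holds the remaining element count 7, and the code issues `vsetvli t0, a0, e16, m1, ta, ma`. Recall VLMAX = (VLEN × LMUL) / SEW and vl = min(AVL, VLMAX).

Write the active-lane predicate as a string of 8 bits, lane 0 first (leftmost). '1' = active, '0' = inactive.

predicate = 11111110

lanes per group: 128·1/16 = 8
AVL=7 ≤ VLMAX=8, so vl = 7
bits (lane 0 leftmost): 11111110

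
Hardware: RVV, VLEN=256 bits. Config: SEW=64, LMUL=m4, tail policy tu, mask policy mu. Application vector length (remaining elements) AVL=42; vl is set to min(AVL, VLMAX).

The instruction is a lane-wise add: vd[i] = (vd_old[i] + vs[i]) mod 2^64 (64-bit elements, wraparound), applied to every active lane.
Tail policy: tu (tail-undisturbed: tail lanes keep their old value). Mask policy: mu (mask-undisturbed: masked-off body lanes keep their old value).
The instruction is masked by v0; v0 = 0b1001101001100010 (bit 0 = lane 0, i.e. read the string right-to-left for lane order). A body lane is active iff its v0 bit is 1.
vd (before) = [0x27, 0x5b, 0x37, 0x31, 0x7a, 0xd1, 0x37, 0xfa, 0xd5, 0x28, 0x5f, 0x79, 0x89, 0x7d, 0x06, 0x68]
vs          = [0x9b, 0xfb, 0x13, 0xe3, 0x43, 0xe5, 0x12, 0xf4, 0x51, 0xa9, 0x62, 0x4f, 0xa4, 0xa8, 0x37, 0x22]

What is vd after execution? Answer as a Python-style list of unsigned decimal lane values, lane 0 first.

VLMAX = VLEN×LMUL/SEW = 256×4/64 = 16
vl ← min(42, 16) = 16
  i=0: mask-off/keep → 39
  i=1: add(0x5b,0xfb) → 342
  i=2: mask-off/keep → 55
  i=3: mask-off/keep → 49
  i=4: mask-off/keep → 122
  i=5: add(0xd1,0xe5) → 438
  i=6: add(0x37,0x12) → 73
  i=7: mask-off/keep → 250
  i=8: mask-off/keep → 213
  i=9: add(0x28,0xa9) → 209
  i=10: mask-off/keep → 95
  i=11: add(0x79,0x4f) → 200
  i=12: add(0x89,0xa4) → 301
  i=13: mask-off/keep → 125
  i=14: mask-off/keep → 6
  i=15: add(0x68,0x22) → 138

vd = [39, 342, 55, 49, 122, 438, 73, 250, 213, 209, 95, 200, 301, 125, 6, 138]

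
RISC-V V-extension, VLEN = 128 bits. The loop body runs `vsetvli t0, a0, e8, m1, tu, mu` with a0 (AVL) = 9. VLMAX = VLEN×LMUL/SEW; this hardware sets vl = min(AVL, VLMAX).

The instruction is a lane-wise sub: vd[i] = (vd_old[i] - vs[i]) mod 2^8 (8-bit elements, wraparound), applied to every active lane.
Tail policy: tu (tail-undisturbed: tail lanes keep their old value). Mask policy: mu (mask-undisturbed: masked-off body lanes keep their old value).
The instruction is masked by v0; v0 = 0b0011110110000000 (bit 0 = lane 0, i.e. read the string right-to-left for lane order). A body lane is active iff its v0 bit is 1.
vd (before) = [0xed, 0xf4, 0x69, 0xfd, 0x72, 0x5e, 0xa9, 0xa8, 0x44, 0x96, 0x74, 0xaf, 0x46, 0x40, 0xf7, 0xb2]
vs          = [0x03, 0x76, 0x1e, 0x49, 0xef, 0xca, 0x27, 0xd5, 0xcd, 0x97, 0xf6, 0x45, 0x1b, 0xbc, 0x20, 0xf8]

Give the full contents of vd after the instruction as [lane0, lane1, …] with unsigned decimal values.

VLMAX = VLEN×LMUL/SEW = 128×1/8 = 16
vl = min(AVL, VLMAX) = min(9, 16) = 9
  i=0: mask-off/keep → 237
  i=1: mask-off/keep → 244
  i=2: mask-off/keep → 105
  i=3: mask-off/keep → 253
  i=4: mask-off/keep → 114
  i=5: mask-off/keep → 94
  i=6: mask-off/keep → 169
  i=7: sub(0xa8,0xd5) → 211
  i=8: sub(0x44,0xcd) → 119
  i=9: tail/keep → 150
  i=10: tail/keep → 116
  i=11: tail/keep → 175
  i=12: tail/keep → 70
  i=13: tail/keep → 64
  i=14: tail/keep → 247
  i=15: tail/keep → 178

vd = [237, 244, 105, 253, 114, 94, 169, 211, 119, 150, 116, 175, 70, 64, 247, 178]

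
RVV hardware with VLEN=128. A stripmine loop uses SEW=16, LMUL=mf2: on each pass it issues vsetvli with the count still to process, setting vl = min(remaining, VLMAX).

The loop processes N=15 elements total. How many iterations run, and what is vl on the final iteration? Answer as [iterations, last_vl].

lanes per group: 128·1/2/16 = 4
N=15: ⌈15/4⌉ = 4 iters; last vl = 15 − 3×4 = 3

[iterations, last_vl] = [4, 3]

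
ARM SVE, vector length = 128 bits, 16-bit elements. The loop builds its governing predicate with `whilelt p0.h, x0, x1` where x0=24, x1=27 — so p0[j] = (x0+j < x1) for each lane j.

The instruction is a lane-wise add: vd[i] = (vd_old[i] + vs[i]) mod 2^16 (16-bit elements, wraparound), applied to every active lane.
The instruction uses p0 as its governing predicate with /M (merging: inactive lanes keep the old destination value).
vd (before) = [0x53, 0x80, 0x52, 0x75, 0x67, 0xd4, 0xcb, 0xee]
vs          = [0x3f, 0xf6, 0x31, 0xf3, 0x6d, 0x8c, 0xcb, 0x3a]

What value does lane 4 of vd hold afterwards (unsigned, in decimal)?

128-bit reg / 16-bit elem → 8 lanes
active while 24+j < 27, i.e. j ∈ [0,3) capped at 8 ⇒ 3
[0] add(0x53,0x3f) = 0x92
[1] add(0x80,0xf6) = 0x176
[2] add(0x52,0x31) = 0x83
[3] tail/keep = 0x75
[4] tail/keep = 0x67
[5] tail/keep = 0xd4
[6] tail/keep = 0xcb
[7] tail/keep = 0xee

vd[4] = 103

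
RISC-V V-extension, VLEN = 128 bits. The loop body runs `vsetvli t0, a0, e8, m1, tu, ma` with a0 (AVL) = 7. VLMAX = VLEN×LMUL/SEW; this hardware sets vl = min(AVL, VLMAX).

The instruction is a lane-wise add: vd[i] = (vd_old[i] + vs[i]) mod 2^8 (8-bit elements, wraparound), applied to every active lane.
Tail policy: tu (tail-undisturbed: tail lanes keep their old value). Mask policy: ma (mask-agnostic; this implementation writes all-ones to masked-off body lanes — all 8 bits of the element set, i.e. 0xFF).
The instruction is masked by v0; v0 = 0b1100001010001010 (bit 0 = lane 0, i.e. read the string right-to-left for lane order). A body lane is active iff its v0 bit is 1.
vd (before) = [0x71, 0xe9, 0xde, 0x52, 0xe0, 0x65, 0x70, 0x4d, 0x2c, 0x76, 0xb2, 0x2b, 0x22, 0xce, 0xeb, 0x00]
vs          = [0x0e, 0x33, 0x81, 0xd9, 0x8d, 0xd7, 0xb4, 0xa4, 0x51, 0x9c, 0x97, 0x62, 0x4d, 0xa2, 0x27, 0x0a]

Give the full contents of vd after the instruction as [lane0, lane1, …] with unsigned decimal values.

vd = [255, 28, 255, 43, 255, 255, 255, 77, 44, 118, 178, 43, 34, 206, 235, 0]

VLMAX = (128 × 1) / 8 = 16 lanes
vl = min(AVL, VLMAX) = min(7, 16) = 7
[0] mask-off/ones = 0xff
[1] add(0xe9,0x33) = 0x1c
[2] mask-off/ones = 0xff
[3] add(0x52,0xd9) = 0x2b
[4] mask-off/ones = 0xff
[5] mask-off/ones = 0xff
[6] mask-off/ones = 0xff
[7] tail/keep = 0x4d
[8] tail/keep = 0x2c
[9] tail/keep = 0x76
[10] tail/keep = 0xb2
[11] tail/keep = 0x2b
[12] tail/keep = 0x22
[13] tail/keep = 0xce
[14] tail/keep = 0xeb
[15] tail/keep = 0x00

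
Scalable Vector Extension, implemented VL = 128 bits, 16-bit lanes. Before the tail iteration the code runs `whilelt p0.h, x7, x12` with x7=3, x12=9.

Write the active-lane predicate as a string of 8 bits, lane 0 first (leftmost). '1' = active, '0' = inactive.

128-bit reg / 16-bit elem → 8 lanes
whilelt: lane j active iff 3+j < 9 → j < 6 → 6 active
bits (lane 0 leftmost): 11111100

predicate = 11111100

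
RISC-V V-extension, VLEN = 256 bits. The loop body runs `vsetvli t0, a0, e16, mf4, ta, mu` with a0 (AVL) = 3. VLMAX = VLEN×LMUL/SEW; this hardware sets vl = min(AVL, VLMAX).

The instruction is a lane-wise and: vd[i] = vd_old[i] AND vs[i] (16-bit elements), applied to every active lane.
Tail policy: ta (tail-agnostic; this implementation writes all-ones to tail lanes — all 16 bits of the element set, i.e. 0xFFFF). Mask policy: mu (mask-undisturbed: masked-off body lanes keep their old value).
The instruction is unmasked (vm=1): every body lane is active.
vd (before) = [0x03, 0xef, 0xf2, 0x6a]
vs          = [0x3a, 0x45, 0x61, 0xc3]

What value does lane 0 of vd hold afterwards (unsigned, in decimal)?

vd[0] = 2

VLMAX = VLEN×LMUL/SEW = 256×1/4/16 = 4
AVL=3 ≤ VLMAX=4, so vl = 3
lane  0: and(0x03,0x3a) ⇒ 0x02
lane  1: and(0xef,0x45) ⇒ 0x45
lane  2: and(0xf2,0x61) ⇒ 0x60
lane  3: tail/ones ⇒ 0xffff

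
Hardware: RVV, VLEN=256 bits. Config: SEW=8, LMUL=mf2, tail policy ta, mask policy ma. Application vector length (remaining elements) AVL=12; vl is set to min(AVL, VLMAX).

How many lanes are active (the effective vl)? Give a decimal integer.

vl = 12

lanes per group: 256·1/2/8 = 16
vl ← min(12, 16) = 12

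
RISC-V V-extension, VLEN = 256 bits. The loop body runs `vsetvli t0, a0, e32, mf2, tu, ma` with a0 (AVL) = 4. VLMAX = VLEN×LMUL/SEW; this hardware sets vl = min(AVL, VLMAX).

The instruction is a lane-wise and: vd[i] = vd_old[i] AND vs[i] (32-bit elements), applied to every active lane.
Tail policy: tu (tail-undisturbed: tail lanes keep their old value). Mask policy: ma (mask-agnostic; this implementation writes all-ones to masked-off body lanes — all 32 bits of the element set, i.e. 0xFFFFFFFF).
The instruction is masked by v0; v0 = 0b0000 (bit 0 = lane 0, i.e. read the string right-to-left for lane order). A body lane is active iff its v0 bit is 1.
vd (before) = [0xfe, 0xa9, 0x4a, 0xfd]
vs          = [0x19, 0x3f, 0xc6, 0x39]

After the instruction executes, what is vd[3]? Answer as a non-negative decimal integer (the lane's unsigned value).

VLMAX = (256 × 1/2) / 32 = 4 lanes
AVL=4 ≤ VLMAX=4, so vl = 4
  i=0: mask-off/ones → 4294967295
  i=1: mask-off/ones → 4294967295
  i=2: mask-off/ones → 4294967295
  i=3: mask-off/ones → 4294967295

vd[3] = 4294967295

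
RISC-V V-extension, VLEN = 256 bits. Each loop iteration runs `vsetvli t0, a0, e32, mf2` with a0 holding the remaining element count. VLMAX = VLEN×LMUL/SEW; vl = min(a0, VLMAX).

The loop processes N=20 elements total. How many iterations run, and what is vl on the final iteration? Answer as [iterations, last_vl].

VLMAX = VLEN×LMUL/SEW = 256×1/2/32 = 4
N=20: ⌈20/4⌉ = 5 iters; last vl = 20 − 4×4 = 4

[iterations, last_vl] = [5, 4]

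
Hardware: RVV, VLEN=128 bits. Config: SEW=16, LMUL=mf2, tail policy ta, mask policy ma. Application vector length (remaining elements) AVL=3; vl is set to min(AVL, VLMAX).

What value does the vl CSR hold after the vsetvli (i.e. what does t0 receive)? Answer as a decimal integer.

VLMAX = VLEN×LMUL/SEW = 128×1/2/16 = 4
vl ← min(3, 4) = 3

vl = 3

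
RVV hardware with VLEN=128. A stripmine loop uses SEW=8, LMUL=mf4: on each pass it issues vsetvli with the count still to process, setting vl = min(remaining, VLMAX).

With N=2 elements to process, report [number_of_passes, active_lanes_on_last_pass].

[iterations, last_vl] = [1, 2]

lanes per group: 128·1/4/8 = 4
N=2: ⌈2/4⌉ = 1 iters; last vl = 2 − 0×4 = 2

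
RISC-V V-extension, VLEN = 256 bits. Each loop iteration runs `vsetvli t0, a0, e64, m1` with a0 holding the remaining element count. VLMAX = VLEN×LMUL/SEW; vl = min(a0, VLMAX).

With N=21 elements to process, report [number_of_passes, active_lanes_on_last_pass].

lanes per group: 256·1/64 = 4
N=21: ⌈21/4⌉ = 6 iters; last vl = 21 − 5×4 = 1

[iterations, last_vl] = [6, 1]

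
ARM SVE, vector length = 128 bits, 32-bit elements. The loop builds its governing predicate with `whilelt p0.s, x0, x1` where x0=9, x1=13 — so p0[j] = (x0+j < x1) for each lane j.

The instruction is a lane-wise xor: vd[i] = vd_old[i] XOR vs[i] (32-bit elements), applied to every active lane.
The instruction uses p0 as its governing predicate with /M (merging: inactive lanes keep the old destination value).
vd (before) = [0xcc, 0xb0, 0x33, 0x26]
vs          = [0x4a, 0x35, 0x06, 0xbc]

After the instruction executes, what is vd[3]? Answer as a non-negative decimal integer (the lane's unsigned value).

register lanes = 128/32 = 4
p0[j] = (9+j < 13); true for j=0..3 → 4 lanes set
[0] xor(0xcc,0x4a) = 0x86
[1] xor(0xb0,0x35) = 0x85
[2] xor(0x33,0x06) = 0x35
[3] xor(0x26,0xbc) = 0x9a

vd[3] = 154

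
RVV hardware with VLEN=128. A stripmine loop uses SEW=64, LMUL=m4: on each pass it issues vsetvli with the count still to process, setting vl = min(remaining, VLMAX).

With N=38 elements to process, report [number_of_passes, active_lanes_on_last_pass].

[iterations, last_vl] = [5, 6]

lanes per group: 128·4/64 = 8
N=38: ⌈38/8⌉ = 5 iters; last vl = 38 − 4×8 = 6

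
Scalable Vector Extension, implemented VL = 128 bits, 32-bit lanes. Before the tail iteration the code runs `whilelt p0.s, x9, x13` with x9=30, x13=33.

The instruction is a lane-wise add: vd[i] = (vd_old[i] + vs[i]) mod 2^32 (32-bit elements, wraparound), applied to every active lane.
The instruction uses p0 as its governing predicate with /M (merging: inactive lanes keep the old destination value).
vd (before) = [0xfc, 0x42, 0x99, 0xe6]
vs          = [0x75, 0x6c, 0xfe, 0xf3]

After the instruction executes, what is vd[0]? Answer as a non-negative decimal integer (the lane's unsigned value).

register lanes = 128/32 = 4
whilelt: lane j active iff 30+j < 33 → j < 3 → 3 active
vd[0] add(0xfc,0x75) -> 0x171
vd[1] add(0x42,0x6c) -> 0xae
vd[2] add(0x99,0xfe) -> 0x197
vd[3] tail/keep -> 0xe6

vd[0] = 369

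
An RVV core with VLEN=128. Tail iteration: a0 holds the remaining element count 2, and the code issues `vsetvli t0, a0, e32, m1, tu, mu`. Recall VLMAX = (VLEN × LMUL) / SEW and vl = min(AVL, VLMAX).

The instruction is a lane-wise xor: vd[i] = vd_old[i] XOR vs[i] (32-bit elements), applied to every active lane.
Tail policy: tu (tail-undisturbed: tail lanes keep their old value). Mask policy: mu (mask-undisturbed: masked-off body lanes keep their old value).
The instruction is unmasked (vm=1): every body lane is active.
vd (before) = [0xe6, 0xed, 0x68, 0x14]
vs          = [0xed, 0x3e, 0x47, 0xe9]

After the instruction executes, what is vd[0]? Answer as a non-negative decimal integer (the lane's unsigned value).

VLMAX = (128 × 1) / 32 = 4 lanes
AVL=2 ≤ VLMAX=4, so vl = 2
  i=0: xor(0xe6,0xed) → 11
  i=1: xor(0xed,0x3e) → 211
  i=2: tail/keep → 104
  i=3: tail/keep → 20

vd[0] = 11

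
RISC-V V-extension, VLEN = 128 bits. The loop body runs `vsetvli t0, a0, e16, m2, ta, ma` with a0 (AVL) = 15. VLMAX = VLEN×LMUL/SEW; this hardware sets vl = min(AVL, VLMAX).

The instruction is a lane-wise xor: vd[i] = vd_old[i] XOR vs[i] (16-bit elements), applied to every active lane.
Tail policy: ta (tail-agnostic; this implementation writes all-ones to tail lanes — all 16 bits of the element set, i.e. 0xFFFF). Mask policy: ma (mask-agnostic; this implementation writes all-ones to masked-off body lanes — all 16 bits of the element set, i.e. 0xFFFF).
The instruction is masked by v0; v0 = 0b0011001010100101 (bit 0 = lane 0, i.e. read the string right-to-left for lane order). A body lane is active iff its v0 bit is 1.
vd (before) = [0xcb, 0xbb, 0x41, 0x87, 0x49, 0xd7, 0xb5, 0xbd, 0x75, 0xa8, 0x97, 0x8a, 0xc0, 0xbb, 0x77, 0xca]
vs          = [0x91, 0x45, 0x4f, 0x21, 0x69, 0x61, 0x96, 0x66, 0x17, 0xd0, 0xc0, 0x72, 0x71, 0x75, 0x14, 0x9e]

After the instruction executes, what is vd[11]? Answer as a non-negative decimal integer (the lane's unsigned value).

lanes per group: 128·2/16 = 16
vl = min(AVL, VLMAX) = min(15, 16) = 15
  i=0: xor(0xcb,0x91) → 90
  i=1: mask-off/ones → 65535
  i=2: xor(0x41,0x4f) → 14
  i=3: mask-off/ones → 65535
  i=4: mask-off/ones → 65535
  i=5: xor(0xd7,0x61) → 182
  i=6: mask-off/ones → 65535
  i=7: xor(0xbd,0x66) → 219
  i=8: mask-off/ones → 65535
  i=9: xor(0xa8,0xd0) → 120
  i=10: mask-off/ones → 65535
  i=11: mask-off/ones → 65535
  i=12: xor(0xc0,0x71) → 177
  i=13: xor(0xbb,0x75) → 206
  i=14: mask-off/ones → 65535
  i=15: tail/ones → 65535

vd[11] = 65535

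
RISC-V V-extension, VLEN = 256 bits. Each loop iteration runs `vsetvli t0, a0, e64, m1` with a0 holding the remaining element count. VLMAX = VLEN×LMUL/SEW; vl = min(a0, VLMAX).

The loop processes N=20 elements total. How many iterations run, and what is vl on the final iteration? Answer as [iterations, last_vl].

[iterations, last_vl] = [5, 4]

lanes per group: 256·1/64 = 4
20 elements at 4/iter → 5 passes, remainder 4 on the last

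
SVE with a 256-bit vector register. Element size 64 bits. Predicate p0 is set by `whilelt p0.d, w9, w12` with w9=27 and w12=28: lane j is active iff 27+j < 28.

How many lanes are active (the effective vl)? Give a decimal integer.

vl = 1

lane count: 256 div 64 = 4
active while 27+j < 28, i.e. j ∈ [0,1) capped at 4 ⇒ 1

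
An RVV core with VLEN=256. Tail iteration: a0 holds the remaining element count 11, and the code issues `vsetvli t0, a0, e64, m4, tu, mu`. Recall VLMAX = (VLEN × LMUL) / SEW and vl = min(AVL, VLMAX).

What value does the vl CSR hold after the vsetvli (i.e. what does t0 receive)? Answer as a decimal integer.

vl = 11

VLMAX = VLEN×LMUL/SEW = 256×4/64 = 16
vl = min(AVL, VLMAX) = min(11, 16) = 11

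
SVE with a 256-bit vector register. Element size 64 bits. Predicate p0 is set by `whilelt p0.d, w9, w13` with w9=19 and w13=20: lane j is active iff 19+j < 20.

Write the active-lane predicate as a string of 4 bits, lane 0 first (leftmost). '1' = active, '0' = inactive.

predicate = 1000

256-bit reg / 64-bit elem → 4 lanes
active while 19+j < 20, i.e. j ∈ [0,1) capped at 4 ⇒ 1
bits (lane 0 leftmost): 1000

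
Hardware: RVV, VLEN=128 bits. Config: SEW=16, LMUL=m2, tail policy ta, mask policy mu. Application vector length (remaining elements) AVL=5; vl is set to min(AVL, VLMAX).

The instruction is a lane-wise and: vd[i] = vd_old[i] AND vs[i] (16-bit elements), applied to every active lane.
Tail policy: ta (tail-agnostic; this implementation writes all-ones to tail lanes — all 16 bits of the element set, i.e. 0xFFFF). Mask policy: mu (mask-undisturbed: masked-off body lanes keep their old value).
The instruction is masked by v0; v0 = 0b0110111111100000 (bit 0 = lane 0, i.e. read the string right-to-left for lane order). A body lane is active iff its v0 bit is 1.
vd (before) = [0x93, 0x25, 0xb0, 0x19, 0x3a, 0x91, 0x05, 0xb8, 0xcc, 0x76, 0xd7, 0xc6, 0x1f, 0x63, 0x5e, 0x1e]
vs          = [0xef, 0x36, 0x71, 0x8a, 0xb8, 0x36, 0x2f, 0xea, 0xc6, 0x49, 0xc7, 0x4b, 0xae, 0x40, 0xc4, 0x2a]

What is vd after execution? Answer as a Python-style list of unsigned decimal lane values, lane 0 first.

lanes per group: 128·2/16 = 16
vl = min(AVL, VLMAX) = min(5, 16) = 5
vd[0] mask-off/keep -> 0x93
vd[1] mask-off/keep -> 0x25
vd[2] mask-off/keep -> 0xb0
vd[3] mask-off/keep -> 0x19
vd[4] mask-off/keep -> 0x3a
vd[5] tail/ones -> 0xffff
vd[6] tail/ones -> 0xffff
vd[7] tail/ones -> 0xffff
vd[8] tail/ones -> 0xffff
vd[9] tail/ones -> 0xffff
vd[10] tail/ones -> 0xffff
vd[11] tail/ones -> 0xffff
vd[12] tail/ones -> 0xffff
vd[13] tail/ones -> 0xffff
vd[14] tail/ones -> 0xffff
vd[15] tail/ones -> 0xffff

vd = [147, 37, 176, 25, 58, 65535, 65535, 65535, 65535, 65535, 65535, 65535, 65535, 65535, 65535, 65535]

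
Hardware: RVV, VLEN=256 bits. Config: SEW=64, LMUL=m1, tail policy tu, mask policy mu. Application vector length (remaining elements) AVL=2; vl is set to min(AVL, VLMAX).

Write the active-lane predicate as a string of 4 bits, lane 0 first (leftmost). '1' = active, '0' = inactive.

predicate = 1100

lanes per group: 256·1/64 = 4
vl ← min(2, 4) = 2
bits (lane 0 leftmost): 1100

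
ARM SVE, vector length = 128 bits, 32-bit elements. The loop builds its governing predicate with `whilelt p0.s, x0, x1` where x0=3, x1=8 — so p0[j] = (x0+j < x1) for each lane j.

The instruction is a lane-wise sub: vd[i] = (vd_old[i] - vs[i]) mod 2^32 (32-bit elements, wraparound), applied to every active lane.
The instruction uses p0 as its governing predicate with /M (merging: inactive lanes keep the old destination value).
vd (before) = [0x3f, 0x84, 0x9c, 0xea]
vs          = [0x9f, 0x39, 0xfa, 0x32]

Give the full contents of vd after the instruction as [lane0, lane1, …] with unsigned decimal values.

128-bit reg / 32-bit elem → 4 lanes
whilelt: lane j active iff 3+j < 8 → j < 5 → 4 active
  i=0: sub(0x3f,0x9f) → 4294967200
  i=1: sub(0x84,0x39) → 75
  i=2: sub(0x9c,0xfa) → 4294967202
  i=3: sub(0xea,0x32) → 184

vd = [4294967200, 75, 4294967202, 184]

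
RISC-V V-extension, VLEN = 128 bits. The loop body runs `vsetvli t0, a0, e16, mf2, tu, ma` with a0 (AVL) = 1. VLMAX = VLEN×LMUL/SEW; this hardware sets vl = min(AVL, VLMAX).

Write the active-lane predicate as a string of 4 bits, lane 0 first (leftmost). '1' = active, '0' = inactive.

predicate = 1000

VLMAX = (128 × 1/2) / 16 = 4 lanes
AVL=1 ≤ VLMAX=4, so vl = 1
bits (lane 0 leftmost): 1000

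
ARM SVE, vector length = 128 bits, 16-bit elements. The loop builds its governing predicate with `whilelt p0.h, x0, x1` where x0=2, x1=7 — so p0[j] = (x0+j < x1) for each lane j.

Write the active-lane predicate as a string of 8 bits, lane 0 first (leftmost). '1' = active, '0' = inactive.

lane count: 128 div 16 = 8
whilelt: lane j active iff 2+j < 7 → j < 5 → 5 active
bits (lane 0 leftmost): 11111000

predicate = 11111000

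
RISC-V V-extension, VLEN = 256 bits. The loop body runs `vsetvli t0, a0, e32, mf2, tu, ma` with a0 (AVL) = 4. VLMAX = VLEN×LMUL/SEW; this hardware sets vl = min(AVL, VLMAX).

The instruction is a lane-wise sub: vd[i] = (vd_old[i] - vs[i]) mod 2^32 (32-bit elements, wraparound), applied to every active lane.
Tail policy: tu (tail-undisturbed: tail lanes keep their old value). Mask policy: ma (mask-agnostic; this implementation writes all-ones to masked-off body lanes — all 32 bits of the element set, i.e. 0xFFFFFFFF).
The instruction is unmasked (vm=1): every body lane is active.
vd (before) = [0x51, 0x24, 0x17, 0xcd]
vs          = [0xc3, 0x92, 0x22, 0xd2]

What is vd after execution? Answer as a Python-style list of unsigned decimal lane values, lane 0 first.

vd = [4294967182, 4294967186, 4294967285, 4294967291]

lanes per group: 256·1/2/32 = 4
vl = min(AVL, VLMAX) = min(4, 4) = 4
lane  0: sub(0x51,0xc3) ⇒ 0xffffff8e
lane  1: sub(0x24,0x92) ⇒ 0xffffff92
lane  2: sub(0x17,0x22) ⇒ 0xfffffff5
lane  3: sub(0xcd,0xd2) ⇒ 0xfffffffb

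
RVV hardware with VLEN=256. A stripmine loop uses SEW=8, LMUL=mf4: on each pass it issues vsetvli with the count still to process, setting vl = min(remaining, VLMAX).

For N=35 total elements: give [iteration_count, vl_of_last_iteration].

VLMAX = VLEN×LMUL/SEW = 256×1/4/8 = 8
N=35: ⌈35/8⌉ = 5 iters; last vl = 35 − 4×8 = 3

[iterations, last_vl] = [5, 3]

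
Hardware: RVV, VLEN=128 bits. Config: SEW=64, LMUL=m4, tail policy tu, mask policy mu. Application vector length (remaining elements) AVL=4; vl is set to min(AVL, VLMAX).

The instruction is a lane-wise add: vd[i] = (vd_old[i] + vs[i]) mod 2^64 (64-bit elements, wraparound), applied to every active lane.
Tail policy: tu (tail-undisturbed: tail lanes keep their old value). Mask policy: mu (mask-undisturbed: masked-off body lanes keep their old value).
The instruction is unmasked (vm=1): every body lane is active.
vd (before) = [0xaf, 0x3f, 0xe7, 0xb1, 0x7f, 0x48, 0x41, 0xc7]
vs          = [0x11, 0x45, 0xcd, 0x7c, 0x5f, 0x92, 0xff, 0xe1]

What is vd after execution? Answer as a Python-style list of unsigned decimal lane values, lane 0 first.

VLMAX = (128 × 4) / 64 = 8 lanes
vl = min(AVL, VLMAX) = min(4, 8) = 4
vd[0] add(0xaf,0x11) -> 0xc0
vd[1] add(0x3f,0x45) -> 0x84
vd[2] add(0xe7,0xcd) -> 0x1b4
vd[3] add(0xb1,0x7c) -> 0x12d
vd[4] tail/keep -> 0x7f
vd[5] tail/keep -> 0x48
vd[6] tail/keep -> 0x41
vd[7] tail/keep -> 0xc7

vd = [192, 132, 436, 301, 127, 72, 65, 199]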